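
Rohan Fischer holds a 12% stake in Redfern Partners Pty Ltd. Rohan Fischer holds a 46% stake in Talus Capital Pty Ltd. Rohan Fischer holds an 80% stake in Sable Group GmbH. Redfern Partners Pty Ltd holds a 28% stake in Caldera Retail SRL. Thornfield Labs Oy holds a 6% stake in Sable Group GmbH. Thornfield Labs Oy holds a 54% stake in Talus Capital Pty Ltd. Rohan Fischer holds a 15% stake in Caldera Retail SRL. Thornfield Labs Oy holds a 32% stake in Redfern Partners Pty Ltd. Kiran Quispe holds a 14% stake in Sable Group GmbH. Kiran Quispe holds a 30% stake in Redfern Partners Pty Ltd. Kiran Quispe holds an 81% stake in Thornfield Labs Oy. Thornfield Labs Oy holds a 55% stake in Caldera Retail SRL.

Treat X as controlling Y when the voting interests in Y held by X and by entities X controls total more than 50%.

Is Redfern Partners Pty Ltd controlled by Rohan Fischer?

No

Rohan holds 80% of Sable, so Rohan controls Sable.
In Redfern, Rohan's side holds only 12%, not > 50%.
So Rohan does not control Redfern.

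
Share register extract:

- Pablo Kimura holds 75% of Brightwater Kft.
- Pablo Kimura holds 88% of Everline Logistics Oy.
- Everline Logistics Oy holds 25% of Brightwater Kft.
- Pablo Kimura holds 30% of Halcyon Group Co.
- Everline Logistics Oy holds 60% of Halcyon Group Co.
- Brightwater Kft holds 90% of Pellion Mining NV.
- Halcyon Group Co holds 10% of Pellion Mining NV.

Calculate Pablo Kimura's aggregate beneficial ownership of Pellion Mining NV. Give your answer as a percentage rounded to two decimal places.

95.58%

Pablo reaches Pellion along 4 paths.
Via Brightwater: 75% × 90% = 67.5%.
Via Everline → Brightwater: 88% × 25% × 90% = 19.8%.
Via Everline → Halcyon: 88% × 60% × 10% = 5.28%.
Via Halcyon: 30% × 10% = 3%.
Total: 67.5% + 19.8% + 5.28% + 3% = 95.58%.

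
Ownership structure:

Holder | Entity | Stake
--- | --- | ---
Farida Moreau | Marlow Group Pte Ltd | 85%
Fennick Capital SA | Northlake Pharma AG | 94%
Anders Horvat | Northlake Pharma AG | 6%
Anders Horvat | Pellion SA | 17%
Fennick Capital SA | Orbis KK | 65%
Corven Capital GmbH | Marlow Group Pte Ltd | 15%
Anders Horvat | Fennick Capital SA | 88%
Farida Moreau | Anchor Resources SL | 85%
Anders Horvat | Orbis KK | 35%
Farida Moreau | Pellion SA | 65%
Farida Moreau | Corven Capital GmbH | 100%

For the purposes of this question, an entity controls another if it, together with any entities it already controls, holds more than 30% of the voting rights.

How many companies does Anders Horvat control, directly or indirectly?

3

Anders holds 88% of Fennick, so Anders controls Fennick.
Anders and Fennick together hold 6% + 94% = 100% of Northlake, so Anders controls Northlake.
Fennick and Anders together hold 65% + 35% = 100% of Orbis, so Anders controls Orbis.
No other company's threshold is met.
Anders controls 3 companies.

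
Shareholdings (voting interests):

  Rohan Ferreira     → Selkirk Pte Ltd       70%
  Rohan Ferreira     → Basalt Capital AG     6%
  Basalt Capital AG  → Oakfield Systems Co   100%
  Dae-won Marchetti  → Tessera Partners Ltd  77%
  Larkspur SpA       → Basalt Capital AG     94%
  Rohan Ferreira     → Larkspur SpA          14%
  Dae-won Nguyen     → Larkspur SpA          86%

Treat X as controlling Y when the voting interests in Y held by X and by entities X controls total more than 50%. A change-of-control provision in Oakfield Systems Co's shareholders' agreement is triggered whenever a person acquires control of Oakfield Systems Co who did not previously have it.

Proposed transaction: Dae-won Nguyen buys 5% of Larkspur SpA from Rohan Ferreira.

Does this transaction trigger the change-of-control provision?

No

The purchase adds only to Dae-won Nguyen's holdings (Rohan's stake shrinks), so Dae-won Nguyen is the only person who could newly come to control Oakfield.
Dae-won Nguyen holds 86% of Larkspur, so Dae-won Nguyen controls Larkspur.
Larkspur holds 94% of Basalt, so Dae-won Nguyen controls Basalt.
Basalt holds 100% of Oakfield, so Dae-won Nguyen controls Oakfield.
So Dae-won Nguyen already controls Oakfield before the transaction.
After the purchase, Dae-won Nguyen's direct stake in Larkspur rises to 86% + 5% = 91%, and Rohan's stake falls to 9%.
Dae-won Nguyen controlled Oakfield already, so this is not a new person acquiring control; every other person's position is unchanged or reduced.
No new person acquires control, so the clause is not triggered.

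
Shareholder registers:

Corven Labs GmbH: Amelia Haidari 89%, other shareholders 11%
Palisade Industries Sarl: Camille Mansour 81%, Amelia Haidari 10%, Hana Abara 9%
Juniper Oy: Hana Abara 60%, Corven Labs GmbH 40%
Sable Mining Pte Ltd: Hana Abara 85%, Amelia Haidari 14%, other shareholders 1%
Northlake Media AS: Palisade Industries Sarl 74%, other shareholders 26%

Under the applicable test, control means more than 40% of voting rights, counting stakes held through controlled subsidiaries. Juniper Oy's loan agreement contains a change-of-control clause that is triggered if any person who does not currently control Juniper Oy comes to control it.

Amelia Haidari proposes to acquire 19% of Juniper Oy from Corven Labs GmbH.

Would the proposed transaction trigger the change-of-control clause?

No

The purchase adds only to Amelia's holdings (Corven's stake shrinks), so Amelia is the only person who could newly come to control Juniper.
Amelia holds 89% of Corven, so Amelia controls Corven.
In Juniper, Amelia's side holds only 40%, not > 40%.
So before the transaction, Amelia does not control Juniper.
After the purchase, Amelia holds 19% of Juniper directly, and Corven's stake falls to 21%.
After the transaction, Amelia's side holds 21% + 19% = 40% of Juniper, not > 40%, so Amelia still does not control Juniper.
No new person acquires control, so the clause is not triggered.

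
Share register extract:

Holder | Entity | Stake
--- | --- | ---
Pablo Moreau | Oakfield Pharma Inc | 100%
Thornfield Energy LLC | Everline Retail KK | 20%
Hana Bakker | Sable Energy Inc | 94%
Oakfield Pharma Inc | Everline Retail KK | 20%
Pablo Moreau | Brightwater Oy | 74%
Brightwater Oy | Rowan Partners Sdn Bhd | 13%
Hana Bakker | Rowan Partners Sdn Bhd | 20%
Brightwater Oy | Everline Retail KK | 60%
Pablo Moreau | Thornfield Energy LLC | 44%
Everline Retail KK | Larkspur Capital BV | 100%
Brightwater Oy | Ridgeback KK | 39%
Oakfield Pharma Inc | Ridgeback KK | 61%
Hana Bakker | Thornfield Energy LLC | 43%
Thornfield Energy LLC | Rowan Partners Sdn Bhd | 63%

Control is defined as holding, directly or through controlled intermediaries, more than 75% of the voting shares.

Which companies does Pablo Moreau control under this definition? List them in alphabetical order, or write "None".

Oakfield Pharma Inc

Pablo holds 100% of Oakfield, so Pablo controls Oakfield.
No other company's threshold is met.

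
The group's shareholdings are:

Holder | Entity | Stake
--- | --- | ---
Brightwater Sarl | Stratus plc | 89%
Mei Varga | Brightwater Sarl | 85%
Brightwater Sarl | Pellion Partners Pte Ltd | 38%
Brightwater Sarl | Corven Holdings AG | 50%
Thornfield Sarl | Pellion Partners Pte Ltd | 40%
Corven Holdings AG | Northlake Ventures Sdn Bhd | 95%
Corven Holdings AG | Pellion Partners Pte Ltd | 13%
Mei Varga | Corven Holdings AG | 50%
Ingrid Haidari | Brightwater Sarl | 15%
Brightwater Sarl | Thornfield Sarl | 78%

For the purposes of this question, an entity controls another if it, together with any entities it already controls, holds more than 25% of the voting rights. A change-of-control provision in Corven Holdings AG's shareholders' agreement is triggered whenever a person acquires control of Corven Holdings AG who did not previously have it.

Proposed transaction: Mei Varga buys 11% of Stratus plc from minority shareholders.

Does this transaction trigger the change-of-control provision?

No

The purchase changes only Mei's holdings, so Mei is the only person who could newly come to control Corven.
Mei holds 85% of Brightwater, so Mei controls Brightwater.
Mei and Brightwater together hold 50% + 50% = 100% of Corven, so Mei controls Corven.
So Mei already controls Corven before the transaction.
After the purchase, Mei holds 11% of Stratus directly.
Mei controlled Corven already, so this is not a new person acquiring control; every other person's position is unchanged or reduced.
No new person acquires control, so the clause is not triggered.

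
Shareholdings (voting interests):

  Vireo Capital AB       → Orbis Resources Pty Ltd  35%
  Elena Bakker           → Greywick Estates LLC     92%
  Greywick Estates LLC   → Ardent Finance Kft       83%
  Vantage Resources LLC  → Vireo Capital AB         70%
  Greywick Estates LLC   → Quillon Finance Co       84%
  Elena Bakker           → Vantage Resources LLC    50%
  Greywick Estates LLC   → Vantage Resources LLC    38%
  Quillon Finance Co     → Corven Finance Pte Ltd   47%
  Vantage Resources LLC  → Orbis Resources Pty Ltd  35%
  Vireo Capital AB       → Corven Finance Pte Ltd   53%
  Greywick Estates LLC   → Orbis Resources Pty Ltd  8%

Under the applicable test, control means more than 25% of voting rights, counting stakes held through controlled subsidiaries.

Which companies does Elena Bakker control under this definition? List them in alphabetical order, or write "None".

Ardent Finance Kft, Corven Finance Pte Ltd, Greywick Estates LLC, Orbis Resources Pty Ltd, Quillon Finance Co, Vantage Resources LLC, Vireo Capital AB

Elena holds 92% of Greywick, so Elena controls Greywick.
Greywick and Elena together hold 38% + 50% = 88% of Vantage, so Elena controls Vantage.
Greywick holds 84% of Quillon, so Elena controls Quillon.
Vantage holds 70% of Vireo, so Elena controls Vireo.
Greywick holds 83% of Ardent, so Elena controls Ardent.
Vantage and Greywick and Vireo together hold 35% + 8% + 35% = 78% of Orbis, so Elena controls Orbis.
Quillon and Vireo together hold 47% + 53% = 100% of Corven, so Elena controls Corven.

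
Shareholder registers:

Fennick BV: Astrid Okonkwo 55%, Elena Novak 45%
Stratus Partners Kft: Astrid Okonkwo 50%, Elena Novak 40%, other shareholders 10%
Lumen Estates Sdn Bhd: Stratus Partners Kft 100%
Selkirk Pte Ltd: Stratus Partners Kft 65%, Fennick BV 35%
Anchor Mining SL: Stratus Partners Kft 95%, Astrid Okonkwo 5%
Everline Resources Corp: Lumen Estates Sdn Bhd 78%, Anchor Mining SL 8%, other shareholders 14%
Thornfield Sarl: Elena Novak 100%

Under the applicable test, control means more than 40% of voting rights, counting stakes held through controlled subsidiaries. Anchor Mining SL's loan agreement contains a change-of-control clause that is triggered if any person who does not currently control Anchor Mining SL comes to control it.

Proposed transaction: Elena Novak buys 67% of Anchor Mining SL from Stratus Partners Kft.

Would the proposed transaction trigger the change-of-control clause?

The purchase adds only to Elena's holdings (Stratus's stake shrinks), so Elena is the only person who could newly come to control Anchor.
Elena holds 45% of Fennick, so Elena controls Fennick.
Elena holds 100% of Thornfield, so Elena controls Thornfield.
Neither Elena nor any entity Elena controls holds any voting interest in Anchor.
So before the transaction, Elena does not control Anchor.
After the purchase, Elena holds 67% of Anchor directly, and Stratus's stake falls to 28%.
Elena holds 67% of Anchor, so Elena controls Anchor.
Elena did not control Anchor before and does after, so the clause is triggered.

Yes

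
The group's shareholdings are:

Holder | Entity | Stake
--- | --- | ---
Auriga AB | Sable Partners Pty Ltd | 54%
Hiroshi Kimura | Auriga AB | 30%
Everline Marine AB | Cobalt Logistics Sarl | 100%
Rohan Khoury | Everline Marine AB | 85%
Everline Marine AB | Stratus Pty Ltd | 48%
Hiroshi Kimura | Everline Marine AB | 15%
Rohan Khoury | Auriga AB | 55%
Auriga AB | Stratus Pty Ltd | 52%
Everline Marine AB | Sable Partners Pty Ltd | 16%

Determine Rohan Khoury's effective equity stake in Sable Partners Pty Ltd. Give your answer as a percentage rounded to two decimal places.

43.30%

Rohan reaches Sable along 2 paths.
Via Auriga: 55% × 54% = 29.7%.
Via Everline: 85% × 16% = 13.6%.
Total: 29.7% + 13.6% = 43.3%.
Rounded: 43.30%.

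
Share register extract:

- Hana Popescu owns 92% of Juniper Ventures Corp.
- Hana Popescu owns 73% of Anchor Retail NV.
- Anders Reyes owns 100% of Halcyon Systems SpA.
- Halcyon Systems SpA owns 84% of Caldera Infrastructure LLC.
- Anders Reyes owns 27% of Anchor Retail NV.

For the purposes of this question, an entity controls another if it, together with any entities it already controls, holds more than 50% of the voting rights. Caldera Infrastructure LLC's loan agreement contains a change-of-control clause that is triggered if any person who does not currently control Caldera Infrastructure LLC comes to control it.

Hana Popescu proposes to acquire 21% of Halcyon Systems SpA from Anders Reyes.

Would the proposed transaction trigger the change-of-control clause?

The purchase adds only to Hana's holdings (Anders's stake shrinks), so Hana is the only person who could newly come to control Caldera.
Hana holds 92% of Juniper, so Hana controls Juniper.
Hana holds 73% of Anchor, so Hana controls Anchor.
Neither Hana nor any entity Hana controls holds any voting interest in Caldera.
So before the transaction, Hana does not control Caldera.
After the purchase, Hana holds 21% of Halcyon directly, and Anders's stake falls to 79%.
Hana's side now holds 21% of Halcyon, not > 50%, so Hana still does not control Halcyon.
After the transaction, neither Hana nor any entity Hana controls holds a voting interest in Caldera, so Hana still does not control it.
No new person acquires control, so the clause is not triggered.

No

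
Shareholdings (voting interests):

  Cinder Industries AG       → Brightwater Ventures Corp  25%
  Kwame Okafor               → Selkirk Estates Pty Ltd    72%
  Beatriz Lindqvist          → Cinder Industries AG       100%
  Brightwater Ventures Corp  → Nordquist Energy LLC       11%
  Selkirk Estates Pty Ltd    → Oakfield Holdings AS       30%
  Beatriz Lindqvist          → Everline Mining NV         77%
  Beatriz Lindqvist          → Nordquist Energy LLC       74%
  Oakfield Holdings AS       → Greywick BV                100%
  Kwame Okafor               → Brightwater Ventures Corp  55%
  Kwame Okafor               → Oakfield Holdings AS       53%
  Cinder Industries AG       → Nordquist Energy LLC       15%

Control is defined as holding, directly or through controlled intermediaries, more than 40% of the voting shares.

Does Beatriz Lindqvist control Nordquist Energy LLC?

Beatriz holds 100% of Cinder, so Beatriz controls Cinder.
Beatriz and Cinder together hold 74% + 15% = 89% of Nordquist, so Beatriz controls Nordquist.

Yes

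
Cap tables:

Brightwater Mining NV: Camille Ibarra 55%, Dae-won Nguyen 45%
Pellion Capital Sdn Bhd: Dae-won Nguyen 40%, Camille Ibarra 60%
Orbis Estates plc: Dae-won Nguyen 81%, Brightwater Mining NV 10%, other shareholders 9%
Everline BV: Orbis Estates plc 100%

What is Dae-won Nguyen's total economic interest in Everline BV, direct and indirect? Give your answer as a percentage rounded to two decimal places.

85.50%

Dae-won reaches Everline along 2 paths.
Via Orbis: 81% × 100% = 81%.
Via Brightwater → Orbis: 45% × 10% × 100% = 4.5%.
Total: 81% + 4.5% = 85.5%.
Rounded: 85.50%.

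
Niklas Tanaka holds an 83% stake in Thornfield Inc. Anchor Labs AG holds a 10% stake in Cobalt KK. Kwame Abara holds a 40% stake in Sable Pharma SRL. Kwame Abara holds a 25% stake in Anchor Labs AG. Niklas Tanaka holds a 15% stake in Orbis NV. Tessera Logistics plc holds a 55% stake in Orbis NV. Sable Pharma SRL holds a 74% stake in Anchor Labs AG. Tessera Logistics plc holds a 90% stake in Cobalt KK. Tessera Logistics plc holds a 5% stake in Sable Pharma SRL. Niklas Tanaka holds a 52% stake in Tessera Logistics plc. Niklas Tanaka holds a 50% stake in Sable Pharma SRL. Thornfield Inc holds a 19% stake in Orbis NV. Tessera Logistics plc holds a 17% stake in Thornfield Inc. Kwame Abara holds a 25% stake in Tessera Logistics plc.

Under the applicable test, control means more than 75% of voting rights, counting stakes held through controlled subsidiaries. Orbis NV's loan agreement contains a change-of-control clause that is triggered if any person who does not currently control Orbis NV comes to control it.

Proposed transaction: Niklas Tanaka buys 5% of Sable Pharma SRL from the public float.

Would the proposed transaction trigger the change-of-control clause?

The purchase changes only Niklas's holdings, so Niklas is the only person who could newly come to control Orbis.
Niklas holds 83% of Thornfield, so Niklas controls Thornfield.
In Orbis, Niklas's side holds only 19% + 15% = 34%, not > 75%.
So before the transaction, Niklas does not control Orbis.
After the purchase, Niklas's direct stake in Sable rises to 50% + 5% = 55%.
Niklas's side now holds 55% of Sable, not > 75%, so Niklas still does not control Sable.
After the transaction, Niklas's side holds 19% + 15% = 34% of Orbis, not > 75%, so Niklas still does not control Orbis.
No new person acquires control, so the clause is not triggered.

No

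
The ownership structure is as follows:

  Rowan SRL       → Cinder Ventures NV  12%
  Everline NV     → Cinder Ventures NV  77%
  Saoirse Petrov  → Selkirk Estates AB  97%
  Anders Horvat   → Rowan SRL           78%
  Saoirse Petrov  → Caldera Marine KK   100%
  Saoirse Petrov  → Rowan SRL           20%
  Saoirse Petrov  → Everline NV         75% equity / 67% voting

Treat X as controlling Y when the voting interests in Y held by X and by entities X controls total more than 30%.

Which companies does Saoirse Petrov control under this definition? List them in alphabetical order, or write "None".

Saoirse holds 67% of Everline, so Saoirse controls Everline.
Saoirse holds 97% of Selkirk, so Saoirse controls Selkirk.
Saoirse holds 100% of Caldera, so Saoirse controls Caldera.
Everline holds 77% of Cinder, so Saoirse controls Cinder.
No other company's threshold is met.

Caldera Marine KK, Cinder Ventures NV, Everline NV, Selkirk Estates AB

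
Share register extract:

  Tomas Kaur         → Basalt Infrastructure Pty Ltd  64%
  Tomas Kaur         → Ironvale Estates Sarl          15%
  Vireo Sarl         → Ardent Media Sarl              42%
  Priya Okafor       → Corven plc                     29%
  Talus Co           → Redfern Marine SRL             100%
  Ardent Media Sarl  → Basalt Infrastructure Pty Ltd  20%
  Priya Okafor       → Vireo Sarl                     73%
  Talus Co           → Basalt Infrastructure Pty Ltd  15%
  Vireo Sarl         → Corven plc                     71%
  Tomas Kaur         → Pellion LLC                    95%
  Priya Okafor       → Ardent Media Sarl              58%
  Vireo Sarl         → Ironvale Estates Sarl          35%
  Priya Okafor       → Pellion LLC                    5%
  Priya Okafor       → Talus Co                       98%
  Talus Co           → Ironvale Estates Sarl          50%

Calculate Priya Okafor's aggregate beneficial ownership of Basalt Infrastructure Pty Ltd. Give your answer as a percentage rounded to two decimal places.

32.43%

Priya reaches Basalt along 3 paths.
Via Vireo → Ardent: 73% × 42% × 20% = 6.132%.
Via Ardent: 58% × 20% = 11.6%.
Via Talus: 98% × 15% = 14.7%.
Total: 6.132% + 11.6% + 14.7% = 32.432%.
Rounded: 32.43%.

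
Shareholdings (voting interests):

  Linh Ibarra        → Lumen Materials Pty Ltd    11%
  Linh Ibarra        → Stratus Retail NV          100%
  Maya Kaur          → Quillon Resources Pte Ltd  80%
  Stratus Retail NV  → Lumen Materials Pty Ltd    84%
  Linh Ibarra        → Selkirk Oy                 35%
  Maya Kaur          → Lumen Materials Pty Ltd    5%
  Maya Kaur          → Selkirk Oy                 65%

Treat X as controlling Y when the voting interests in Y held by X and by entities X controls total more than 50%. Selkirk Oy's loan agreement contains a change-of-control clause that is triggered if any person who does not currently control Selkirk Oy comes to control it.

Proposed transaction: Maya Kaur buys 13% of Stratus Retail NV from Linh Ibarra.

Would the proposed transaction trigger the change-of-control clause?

The purchase adds only to Maya's holdings (Linh's stake shrinks), so Maya is the only person who could newly come to control Selkirk.
Maya holds 65% of Selkirk, so Maya controls Selkirk.
So Maya already controls Selkirk before the transaction.
After the purchase, Maya holds 13% of Stratus directly, and Linh's stake falls to 87%.
Maya controlled Selkirk already, so this is not a new person acquiring control; every other person's position is unchanged or reduced.
No new person acquires control, so the clause is not triggered.

No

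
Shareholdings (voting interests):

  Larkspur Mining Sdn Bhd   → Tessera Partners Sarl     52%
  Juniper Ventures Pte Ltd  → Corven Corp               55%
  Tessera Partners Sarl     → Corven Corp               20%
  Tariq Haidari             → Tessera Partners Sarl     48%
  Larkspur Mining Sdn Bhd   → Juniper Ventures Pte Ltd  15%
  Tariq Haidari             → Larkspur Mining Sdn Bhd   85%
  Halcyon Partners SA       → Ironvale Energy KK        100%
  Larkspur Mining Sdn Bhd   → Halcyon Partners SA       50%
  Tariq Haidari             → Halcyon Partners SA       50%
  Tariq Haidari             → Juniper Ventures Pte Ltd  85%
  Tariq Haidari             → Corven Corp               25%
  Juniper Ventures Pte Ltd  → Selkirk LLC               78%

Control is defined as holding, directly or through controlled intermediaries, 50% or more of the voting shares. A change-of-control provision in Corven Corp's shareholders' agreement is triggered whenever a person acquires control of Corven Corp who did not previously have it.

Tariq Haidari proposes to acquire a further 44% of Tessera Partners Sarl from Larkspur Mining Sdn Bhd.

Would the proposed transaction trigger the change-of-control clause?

No

The purchase adds only to Tariq's holdings (Larkspur's stake shrinks), so Tariq is the only person who could newly come to control Corven.
Tariq holds 85% of Larkspur, so Tariq controls Larkspur.
Tariq and Larkspur together hold 85% + 15% = 100% of Juniper, so Tariq controls Juniper.
Tariq and Larkspur together hold 48% + 52% = 100% of Tessera, so Tariq controls Tessera.
Juniper and Tariq and Tessera together hold 55% + 25% + 20% = 100% of Corven, so Tariq controls Corven.
So Tariq already controls Corven before the transaction.
After the purchase, Tariq's direct stake in Tessera rises to 48% + 44% = 92%, and Larkspur's stake falls to 8%.
Tariq controlled Corven already, so this is not a new person acquiring control; every other person's position is unchanged or reduced.
No new person acquires control, so the clause is not triggered.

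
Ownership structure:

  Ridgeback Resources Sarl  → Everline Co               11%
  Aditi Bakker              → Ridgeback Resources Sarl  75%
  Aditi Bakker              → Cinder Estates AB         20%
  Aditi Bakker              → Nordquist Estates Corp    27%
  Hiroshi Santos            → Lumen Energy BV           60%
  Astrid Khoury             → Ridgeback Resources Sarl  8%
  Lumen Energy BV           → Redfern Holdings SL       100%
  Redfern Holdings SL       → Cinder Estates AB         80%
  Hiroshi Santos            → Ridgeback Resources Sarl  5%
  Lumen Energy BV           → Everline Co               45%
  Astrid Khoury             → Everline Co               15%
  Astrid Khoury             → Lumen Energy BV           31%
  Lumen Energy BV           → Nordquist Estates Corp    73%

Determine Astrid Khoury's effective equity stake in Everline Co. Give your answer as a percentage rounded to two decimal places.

29.83%

Astrid reaches Everline along 3 paths.
Via Ridgeback: 8% × 11% = 0.88%.
Direct stake: 15% = 15%.
Via Lumen: 31% × 45% = 13.95%.
Total: 0.88% + 15% + 13.95% = 29.83%.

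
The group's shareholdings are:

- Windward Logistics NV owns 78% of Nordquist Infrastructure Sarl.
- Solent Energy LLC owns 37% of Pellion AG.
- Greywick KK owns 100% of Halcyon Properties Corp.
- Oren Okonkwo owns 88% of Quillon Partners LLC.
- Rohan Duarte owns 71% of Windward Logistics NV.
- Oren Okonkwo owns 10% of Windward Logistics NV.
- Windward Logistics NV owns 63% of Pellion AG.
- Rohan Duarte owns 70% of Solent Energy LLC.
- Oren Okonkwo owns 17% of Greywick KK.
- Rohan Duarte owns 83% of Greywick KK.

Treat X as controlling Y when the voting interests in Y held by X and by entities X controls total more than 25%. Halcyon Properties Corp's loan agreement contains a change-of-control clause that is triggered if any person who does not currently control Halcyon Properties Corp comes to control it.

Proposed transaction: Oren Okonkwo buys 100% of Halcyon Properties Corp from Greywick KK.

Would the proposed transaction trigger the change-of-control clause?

Yes

The purchase adds only to Oren's holdings (Greywick's stake shrinks), so Oren is the only person who could newly come to control Halcyon.
Oren holds 88% of Quillon, so Oren controls Quillon.
Neither Oren nor any entity Oren controls holds any voting interest in Halcyon.
So before the transaction, Oren does not control Halcyon.
After the purchase, Oren holds 100% of Halcyon directly, and Greywick's stake falls to 0%.
Oren holds 100% of Halcyon, so Oren controls Halcyon.
Oren did not control Halcyon before and does after, so the clause is triggered.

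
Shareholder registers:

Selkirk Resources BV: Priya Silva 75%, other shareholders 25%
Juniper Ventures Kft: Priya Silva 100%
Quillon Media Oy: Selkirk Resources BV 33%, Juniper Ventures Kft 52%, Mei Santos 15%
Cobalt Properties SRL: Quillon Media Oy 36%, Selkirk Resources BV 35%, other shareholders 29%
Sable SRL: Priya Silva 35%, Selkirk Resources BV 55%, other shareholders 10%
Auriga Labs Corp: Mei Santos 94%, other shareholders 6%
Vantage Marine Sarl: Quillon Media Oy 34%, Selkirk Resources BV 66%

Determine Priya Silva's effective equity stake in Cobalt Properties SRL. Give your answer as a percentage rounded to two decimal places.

Priya reaches Cobalt along 3 paths.
Via Selkirk → Quillon: 75% × 33% × 36% = 8.91%.
Via Juniper → Quillon: 100% × 52% × 36% = 18.72%.
Via Selkirk: 75% × 35% = 26.25%.
Total: 8.91% + 18.72% + 26.25% = 53.88%.

53.88%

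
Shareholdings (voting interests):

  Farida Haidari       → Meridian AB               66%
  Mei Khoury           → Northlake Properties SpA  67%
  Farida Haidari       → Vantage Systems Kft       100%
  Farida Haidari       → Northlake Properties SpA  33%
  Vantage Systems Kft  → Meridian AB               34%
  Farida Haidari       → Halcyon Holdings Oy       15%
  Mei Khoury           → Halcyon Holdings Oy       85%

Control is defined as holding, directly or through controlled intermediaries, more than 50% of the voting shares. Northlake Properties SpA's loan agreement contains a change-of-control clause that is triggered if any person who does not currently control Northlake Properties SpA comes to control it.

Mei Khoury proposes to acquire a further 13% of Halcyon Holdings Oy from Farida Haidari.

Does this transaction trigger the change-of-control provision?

The purchase adds only to Mei's holdings (Farida's stake shrinks), so Mei is the only person who could newly come to control Northlake.
Mei holds 67% of Northlake, so Mei controls Northlake.
So Mei already controls Northlake before the transaction.
After the purchase, Mei's direct stake in Halcyon rises to 85% + 13% = 98%, and Farida's stake falls to 2%.
Mei controlled Northlake already, so this is not a new person acquiring control; every other person's position is unchanged or reduced.
No new person acquires control, so the clause is not triggered.

No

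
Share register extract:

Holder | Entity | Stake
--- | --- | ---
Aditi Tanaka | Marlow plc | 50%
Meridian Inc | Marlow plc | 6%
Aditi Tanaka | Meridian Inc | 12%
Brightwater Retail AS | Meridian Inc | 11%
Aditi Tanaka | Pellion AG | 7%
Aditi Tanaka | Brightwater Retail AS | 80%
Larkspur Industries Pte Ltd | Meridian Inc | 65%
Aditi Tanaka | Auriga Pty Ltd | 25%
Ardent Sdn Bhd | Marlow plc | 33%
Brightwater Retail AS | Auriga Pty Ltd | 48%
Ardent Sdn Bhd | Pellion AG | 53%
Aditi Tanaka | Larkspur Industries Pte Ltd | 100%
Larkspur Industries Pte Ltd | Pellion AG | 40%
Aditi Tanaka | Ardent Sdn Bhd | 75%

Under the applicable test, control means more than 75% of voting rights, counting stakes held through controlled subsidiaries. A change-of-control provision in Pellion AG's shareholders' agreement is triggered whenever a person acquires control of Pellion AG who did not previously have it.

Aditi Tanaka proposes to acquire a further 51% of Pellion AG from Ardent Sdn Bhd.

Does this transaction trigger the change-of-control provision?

The purchase adds only to Aditi's holdings (Ardent's stake shrinks), so Aditi is the only person who could newly come to control Pellion.
Aditi holds 80% of Brightwater, so Aditi controls Brightwater.
Aditi holds 100% of Larkspur, so Aditi controls Larkspur.
Larkspur and Brightwater and Aditi together hold 65% + 11% + 12% = 88% of Meridian, so Aditi controls Meridian.
In Pellion, Aditi's side holds only 40% + 7% = 47%, not > 75%.
So before the transaction, Aditi does not control Pellion.
After the purchase, Aditi's direct stake in Pellion rises to 7% + 51% = 58%, and Ardent's stake falls to 2%.
Larkspur and Aditi together hold 40% + 58% = 98% of Pellion, so Aditi controls Pellion.
Aditi did not control Pellion before and does after, so the clause is triggered.

Yes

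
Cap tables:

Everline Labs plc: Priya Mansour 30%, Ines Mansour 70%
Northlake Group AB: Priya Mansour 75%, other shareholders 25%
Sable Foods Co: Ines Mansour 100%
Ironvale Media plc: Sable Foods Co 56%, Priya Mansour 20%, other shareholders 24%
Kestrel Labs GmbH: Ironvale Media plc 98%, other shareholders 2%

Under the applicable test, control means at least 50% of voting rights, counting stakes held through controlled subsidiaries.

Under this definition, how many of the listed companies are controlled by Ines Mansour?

4

Ines holds 70% of Everline, so Ines controls Everline.
Ines holds 100% of Sable, so Ines controls Sable.
Sable holds 56% of Ironvale, so Ines controls Ironvale.
Ironvale holds 98% of Kestrel, so Ines controls Kestrel.
No other company's threshold is met.
Ines controls 4 companies.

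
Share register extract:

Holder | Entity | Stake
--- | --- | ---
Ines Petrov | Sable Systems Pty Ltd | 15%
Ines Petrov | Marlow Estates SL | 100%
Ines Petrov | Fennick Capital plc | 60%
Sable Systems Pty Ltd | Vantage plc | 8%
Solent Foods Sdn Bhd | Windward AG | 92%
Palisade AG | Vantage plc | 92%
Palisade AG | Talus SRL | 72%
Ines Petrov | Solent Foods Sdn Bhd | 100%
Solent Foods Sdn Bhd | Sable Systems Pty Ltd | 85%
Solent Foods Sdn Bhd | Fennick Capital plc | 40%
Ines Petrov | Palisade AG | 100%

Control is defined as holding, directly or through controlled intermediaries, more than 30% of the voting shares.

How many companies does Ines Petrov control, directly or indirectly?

Ines holds 100% of Palisade, so Ines controls Palisade.
Ines holds 100% of Solent, so Ines controls Solent.
Ines and Solent together hold 60% + 40% = 100% of Fennick, so Ines controls Fennick.
Ines holds 100% of Marlow, so Ines controls Marlow.
Palisade holds 72% of Talus, so Ines controls Talus.
Ines and Solent together hold 15% + 85% = 100% of Sable, so Ines controls Sable.
Palisade and Sable together hold 92% + 8% = 100% of Vantage, so Ines controls Vantage.
Solent holds 92% of Windward, so Ines controls Windward.
Ines controls 8 companies.

8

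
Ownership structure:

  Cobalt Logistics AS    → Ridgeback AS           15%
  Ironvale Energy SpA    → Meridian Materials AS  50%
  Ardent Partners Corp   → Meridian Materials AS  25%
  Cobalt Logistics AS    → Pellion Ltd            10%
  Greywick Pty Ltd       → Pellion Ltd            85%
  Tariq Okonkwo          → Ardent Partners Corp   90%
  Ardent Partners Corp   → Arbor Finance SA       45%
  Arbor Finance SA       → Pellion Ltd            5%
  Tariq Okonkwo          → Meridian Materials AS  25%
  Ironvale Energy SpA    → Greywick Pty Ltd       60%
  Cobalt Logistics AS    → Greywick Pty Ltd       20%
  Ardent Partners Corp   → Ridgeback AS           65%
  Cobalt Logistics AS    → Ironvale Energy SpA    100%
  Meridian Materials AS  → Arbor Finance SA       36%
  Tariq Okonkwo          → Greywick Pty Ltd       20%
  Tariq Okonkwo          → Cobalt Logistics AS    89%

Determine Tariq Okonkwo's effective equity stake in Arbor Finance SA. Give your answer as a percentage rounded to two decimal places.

73.62%

Tariq reaches Arbor along 4 paths.
Via Cobalt → Ironvale → Meridian: 89% × 100% × 50% × 36% = 16.02%.
Via Ardent → Meridian: 90% × 25% × 36% = 8.1%.
Via Meridian: 25% × 36% = 9%.
Via Ardent: 90% × 45% = 40.5%.
Total: 16.02% + 8.1% + 9% + 40.5% = 73.62%.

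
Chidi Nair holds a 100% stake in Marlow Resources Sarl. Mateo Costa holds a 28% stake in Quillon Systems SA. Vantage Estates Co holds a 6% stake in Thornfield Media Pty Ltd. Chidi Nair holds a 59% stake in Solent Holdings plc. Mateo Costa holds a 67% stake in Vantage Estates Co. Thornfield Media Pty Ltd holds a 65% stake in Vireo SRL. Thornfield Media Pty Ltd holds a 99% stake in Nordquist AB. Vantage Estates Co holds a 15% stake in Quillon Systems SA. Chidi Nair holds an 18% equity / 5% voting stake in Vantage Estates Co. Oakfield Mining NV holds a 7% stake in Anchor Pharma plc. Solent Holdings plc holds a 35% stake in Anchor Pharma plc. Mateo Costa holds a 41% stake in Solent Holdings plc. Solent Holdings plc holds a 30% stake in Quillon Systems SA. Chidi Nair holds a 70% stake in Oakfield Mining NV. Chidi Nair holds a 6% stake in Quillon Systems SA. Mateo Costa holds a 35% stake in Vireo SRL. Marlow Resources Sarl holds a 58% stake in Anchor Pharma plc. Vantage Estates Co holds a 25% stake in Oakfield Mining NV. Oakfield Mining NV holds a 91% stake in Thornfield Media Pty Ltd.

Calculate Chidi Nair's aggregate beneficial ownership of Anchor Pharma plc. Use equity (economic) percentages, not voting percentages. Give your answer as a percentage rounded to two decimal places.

Chidi reaches Anchor along 4 paths.
Via Vantage → Oakfield: 18% × 25% × 7% = 0.315%.
Via Oakfield: 70% × 7% = 4.9%.
Via Solent: 59% × 35% = 20.65%.
Via Marlow: 100% × 58% = 58%.
Total: 0.315% + 4.9% + 20.65% + 58% = 83.865%.
Rounded: 83.87%.

83.87%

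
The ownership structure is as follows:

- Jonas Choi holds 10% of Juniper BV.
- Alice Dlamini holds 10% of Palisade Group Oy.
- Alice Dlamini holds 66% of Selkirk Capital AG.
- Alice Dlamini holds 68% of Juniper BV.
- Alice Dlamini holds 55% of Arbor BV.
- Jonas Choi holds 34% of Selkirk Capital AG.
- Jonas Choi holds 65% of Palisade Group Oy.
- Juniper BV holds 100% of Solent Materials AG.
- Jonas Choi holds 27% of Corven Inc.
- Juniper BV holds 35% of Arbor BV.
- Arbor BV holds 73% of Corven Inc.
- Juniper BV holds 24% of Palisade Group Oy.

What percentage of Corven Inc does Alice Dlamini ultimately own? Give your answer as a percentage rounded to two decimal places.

Alice reaches Corven along 2 paths.
Via Juniper → Arbor: 68% × 35% × 73% = 17.374%.
Via Arbor: 55% × 73% = 40.15%.
Total: 17.374% + 40.15% = 57.524%.
Rounded: 57.52%.

57.52%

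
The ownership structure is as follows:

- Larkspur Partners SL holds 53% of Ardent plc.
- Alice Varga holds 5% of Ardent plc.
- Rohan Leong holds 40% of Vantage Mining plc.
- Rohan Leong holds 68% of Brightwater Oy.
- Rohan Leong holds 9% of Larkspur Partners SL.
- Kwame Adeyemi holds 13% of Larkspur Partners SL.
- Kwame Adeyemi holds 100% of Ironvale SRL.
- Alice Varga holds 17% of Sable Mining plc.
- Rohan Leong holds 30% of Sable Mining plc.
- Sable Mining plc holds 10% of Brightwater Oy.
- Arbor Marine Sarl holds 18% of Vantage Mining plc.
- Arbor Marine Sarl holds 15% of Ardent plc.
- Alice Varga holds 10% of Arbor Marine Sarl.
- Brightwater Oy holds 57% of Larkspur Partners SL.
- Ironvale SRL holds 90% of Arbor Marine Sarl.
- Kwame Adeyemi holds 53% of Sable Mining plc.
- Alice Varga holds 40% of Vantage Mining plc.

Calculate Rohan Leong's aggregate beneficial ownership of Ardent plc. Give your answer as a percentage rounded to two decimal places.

Rohan reaches Ardent along 3 paths.
Via Sable → Brightwater → Larkspur: 30% × 10% × 57% × 53% = 0.9063%.
Via Brightwater → Larkspur: 68% × 57% × 53% = 20.5428%.
Via Larkspur: 9% × 53% = 4.77%.
Total: 0.9063% + 20.5428% + 4.77% = 26.2191%.
Rounded: 26.22%.

26.22%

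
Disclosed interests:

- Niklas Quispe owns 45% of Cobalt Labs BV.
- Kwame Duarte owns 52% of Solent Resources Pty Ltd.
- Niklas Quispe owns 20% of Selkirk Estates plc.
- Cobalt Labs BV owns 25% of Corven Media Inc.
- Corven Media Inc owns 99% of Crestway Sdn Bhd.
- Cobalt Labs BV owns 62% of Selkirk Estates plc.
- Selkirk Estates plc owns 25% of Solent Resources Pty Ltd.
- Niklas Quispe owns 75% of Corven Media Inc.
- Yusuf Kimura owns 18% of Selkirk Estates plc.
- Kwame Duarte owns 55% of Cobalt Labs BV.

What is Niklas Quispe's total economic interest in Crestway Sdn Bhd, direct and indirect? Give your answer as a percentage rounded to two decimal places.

85.39%

Niklas reaches Crestway along 2 paths.
Via Corven: 75% × 99% = 74.25%.
Via Cobalt → Corven: 45% × 25% × 99% = 11.1375%.
Total: 74.25% + 11.1375% = 85.3875%.
Rounded: 85.39%.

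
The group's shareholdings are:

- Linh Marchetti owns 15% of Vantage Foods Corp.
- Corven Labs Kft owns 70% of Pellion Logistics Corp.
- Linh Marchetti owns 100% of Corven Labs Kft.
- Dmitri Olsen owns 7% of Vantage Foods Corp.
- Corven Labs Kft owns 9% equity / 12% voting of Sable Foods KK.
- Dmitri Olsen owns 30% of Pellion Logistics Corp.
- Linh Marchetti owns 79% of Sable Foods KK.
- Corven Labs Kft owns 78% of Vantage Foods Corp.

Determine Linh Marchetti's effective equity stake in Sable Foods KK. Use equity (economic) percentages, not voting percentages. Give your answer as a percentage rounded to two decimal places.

88.00%

Linh reaches Sable along 2 paths.
Direct stake: 79% = 79%.
Via Corven: 100% × 9% = 9%.
Total: 79% + 9% = 88%.
Rounded: 88.00%.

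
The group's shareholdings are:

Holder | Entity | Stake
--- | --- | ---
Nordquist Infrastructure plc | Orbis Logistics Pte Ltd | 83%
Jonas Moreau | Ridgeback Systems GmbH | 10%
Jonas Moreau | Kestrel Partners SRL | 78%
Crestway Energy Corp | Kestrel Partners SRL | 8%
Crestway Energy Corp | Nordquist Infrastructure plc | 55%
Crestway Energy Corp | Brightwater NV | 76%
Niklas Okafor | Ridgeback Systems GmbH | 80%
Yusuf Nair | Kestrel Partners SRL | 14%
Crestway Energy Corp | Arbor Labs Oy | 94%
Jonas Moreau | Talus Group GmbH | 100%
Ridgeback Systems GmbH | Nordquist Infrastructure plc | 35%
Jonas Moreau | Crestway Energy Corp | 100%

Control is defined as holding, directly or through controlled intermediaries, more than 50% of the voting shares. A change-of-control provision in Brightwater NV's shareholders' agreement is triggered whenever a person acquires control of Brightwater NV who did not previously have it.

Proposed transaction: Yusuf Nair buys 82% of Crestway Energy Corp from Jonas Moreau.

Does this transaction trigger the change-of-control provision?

Yes

The purchase adds only to Yusuf's holdings (Jonas's stake shrinks), so Yusuf is the only person who could newly come to control Brightwater.
Yusuf's largest direct stake is 14% in Kestrel, which does not meet the threshold, so Yusuf controls no company.
Neither Yusuf nor any entity Yusuf controls holds any voting interest in Brightwater.
So before the transaction, Yusuf does not control Brightwater.
After the purchase, Yusuf holds 82% of Crestway directly, and Jonas's stake falls to 18%.
Yusuf holds 82% of Crestway, so Yusuf controls Crestway.
Crestway holds 76% of Brightwater, so Yusuf controls Brightwater.
Yusuf did not control Brightwater before and does after, so the clause is triggered.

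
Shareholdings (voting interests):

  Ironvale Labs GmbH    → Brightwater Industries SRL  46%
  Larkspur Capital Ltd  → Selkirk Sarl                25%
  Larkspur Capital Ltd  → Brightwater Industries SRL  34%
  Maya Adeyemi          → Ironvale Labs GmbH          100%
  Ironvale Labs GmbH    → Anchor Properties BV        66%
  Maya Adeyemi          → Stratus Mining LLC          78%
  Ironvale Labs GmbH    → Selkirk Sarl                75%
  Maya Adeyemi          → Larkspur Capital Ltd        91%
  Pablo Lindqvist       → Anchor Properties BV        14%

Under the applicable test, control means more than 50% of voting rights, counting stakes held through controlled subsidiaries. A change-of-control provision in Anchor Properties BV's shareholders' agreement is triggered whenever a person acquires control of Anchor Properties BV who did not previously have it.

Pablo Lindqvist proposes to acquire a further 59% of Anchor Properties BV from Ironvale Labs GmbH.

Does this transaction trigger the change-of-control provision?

The purchase adds only to Pablo's holdings (Ironvale's stake shrinks), so Pablo is the only person who could newly come to control Anchor.
Pablo's largest direct stake is 14% in Anchor, which does not meet the threshold, so Pablo controls no company.
In Anchor, Pablo's side holds only 14%, not > 50%.
So before the transaction, Pablo does not control Anchor.
After the purchase, Pablo's direct stake in Anchor rises to 14% + 59% = 73%, and Ironvale's stake falls to 7%.
Pablo holds 73% of Anchor, so Pablo controls Anchor.
Pablo did not control Anchor before and does after, so the clause is triggered.

Yes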